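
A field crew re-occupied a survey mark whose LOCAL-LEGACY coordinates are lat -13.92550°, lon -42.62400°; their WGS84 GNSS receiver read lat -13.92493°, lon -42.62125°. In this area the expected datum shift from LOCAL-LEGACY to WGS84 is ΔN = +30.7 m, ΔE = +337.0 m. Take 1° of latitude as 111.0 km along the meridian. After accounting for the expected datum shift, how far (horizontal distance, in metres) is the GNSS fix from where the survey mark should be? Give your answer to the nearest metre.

52 m

Observed coordinate differences: Δφ = +0.00057°, Δλ = +0.00275°.
Converting to metres (1° lat = 111000 m, cos φ = 0.970609): observed ΔN = 63.3 m, observed ΔE = 296.3 m.
Subtracting the expected shift leaves a residual of 63.3 − (30.7) = 32.6 m north and 296.3 − (337.0) = -40.7 m east.
Residual distance = √(32.6² + (-40.7)²) = 52.1 m.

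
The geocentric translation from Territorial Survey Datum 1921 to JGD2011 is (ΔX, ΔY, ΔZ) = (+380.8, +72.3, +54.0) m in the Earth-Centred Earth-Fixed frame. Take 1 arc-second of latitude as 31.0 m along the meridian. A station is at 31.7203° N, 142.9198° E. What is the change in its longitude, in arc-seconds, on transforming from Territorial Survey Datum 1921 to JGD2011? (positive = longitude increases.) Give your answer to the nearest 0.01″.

Δλ = -10.89″

sin φ = 0.525773, cos φ = 0.850625, sin λ = 0.602932, cos λ = -0.797792.
East component: ΔE = −sin λ·ΔX + cos λ·ΔY = −(0.602932)(380.8) + (-0.797792)(72.3) = -287.28 m.
1° of latitude spans 3600 × 31.00 = 111600 m; at latitude φ, 1° of longitude spans that × cos φ = 94929.7 m, so Δλ = -287.28 / 94929.7 × 3600 = -10.894″.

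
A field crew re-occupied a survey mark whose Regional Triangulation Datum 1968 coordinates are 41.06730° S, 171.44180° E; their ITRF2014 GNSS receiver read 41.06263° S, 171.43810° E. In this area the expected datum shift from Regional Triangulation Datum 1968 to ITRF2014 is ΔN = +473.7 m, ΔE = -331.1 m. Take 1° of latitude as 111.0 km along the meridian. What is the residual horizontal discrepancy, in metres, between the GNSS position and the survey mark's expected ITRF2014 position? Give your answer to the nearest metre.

Observed coordinate differences: Δφ = +0.00467°, Δλ = -0.00370°.
Converting to metres (1° lat = 111000 m, cos φ = 0.753938): observed ΔN = 518.4 m, observed ΔE = -309.6 m.
Subtracting the expected shift leaves a residual of 518.4 − (473.7) = 44.7 m north and -309.6 − (-331.1) = 21.5 m east.
Residual distance = √(44.7² + 21.5²) = 49.6 m.

50 m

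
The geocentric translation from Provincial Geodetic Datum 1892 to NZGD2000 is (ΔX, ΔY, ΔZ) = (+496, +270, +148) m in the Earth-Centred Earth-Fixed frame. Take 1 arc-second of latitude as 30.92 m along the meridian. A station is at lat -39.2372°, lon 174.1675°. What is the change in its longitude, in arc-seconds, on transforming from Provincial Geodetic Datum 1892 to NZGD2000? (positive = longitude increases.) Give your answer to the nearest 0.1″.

Δλ = -13.3″

sin φ = -0.632532, cos φ = 0.774534, sin λ = 0.101621, cos λ = -0.994823.
East component: ΔE = −sin λ·ΔX + cos λ·ΔY = −(0.101621)(496) + (-0.994823)(270) = -319.01 m.
1° of latitude spans 3600 × 30.92 = 111312 m; at latitude φ, 1° of longitude spans that × cos φ = 86214.9 m, so Δλ = -319.01 / 86214.9 × 3600 = -13.320″.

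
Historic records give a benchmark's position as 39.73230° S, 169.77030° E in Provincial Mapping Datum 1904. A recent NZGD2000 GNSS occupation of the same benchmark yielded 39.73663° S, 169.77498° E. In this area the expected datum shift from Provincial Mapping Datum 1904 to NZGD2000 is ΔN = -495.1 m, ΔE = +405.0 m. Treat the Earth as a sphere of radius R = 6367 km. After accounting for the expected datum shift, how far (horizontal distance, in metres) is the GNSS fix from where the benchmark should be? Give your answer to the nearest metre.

15 m

Observed coordinate differences: Δφ = -0.00433°, Δλ = +0.00468°.
Converting to metres (1° lat = 111125 m, cos φ = 0.769039): observed ΔN = -481.2 m, observed ΔE = 400.0 m.
Subtracting the expected shift leaves a residual of -481.2 − (-495.1) = 13.9 m north and 400.0 − (405.0) = -5.0 m east.
Residual distance = √(13.9² + (-5.0)²) = 14.8 m.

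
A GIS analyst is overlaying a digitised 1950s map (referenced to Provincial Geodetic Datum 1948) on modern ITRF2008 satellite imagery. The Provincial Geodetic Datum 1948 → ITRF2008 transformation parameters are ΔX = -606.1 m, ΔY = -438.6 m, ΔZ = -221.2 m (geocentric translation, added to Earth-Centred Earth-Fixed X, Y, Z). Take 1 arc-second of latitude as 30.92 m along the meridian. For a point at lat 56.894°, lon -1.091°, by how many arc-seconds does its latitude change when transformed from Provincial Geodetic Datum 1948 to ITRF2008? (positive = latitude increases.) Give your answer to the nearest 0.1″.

sin φ = 0.837662, cos φ = 0.546190, sin λ = -0.019040, cos λ = 0.999819.
North component: ΔN = −sin φ cos λ·ΔX − sin φ sin λ·ΔY + cos φ·ΔZ = −(0.837662)(0.999819)(-606.1) − (0.837662)(-0.019040)(-438.6) + (0.546190)(-221.2) = 379.80 m.
1° of latitude spans 3600 × 30.92 = 111312 m, so Δφ = 379.80 / 111312 × 3600 = 12.283″.

Δφ = 12.3″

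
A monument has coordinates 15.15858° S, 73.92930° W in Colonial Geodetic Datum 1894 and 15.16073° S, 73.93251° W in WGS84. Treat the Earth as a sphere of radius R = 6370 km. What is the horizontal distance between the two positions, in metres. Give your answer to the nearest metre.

419 m

Δφ = -15.16073° − -15.15858° = -0.00215°; Δλ = -73.93251° − -73.92930° = -0.00321°.
1° along a meridian = πR/180 = 111177 m.
ΔN = Δφ × 111177 = -239.0 m; ΔE = Δλ × 111177 × cos(-15.15858°) = -0.00321 × 111177 × 0.965206 = -344.5 m.
Distance = √(ΔE² + ΔN²) = √((-344.5)² + (-239.0)²) = 419.3 m.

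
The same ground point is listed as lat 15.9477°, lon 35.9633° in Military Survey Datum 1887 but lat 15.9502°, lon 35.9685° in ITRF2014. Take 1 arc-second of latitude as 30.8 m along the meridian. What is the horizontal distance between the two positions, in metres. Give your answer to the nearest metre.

620 m

Δφ = 15.9502° − 15.9477° = +0.0025°; Δλ = 35.9685° − 35.9633° = +0.0052°.
1° of latitude = 3600 × 30.80 = 110880 m.
ΔN = Δφ × 110880 = 277.2 m; ΔE = Δλ × 110880 × cos(15.9477°) = +0.0052 × 110880 × 0.961513 = 554.4 m.
Distance = √(ΔE² + ΔN²) = √(554.4² + 277.2²) = 619.8 m.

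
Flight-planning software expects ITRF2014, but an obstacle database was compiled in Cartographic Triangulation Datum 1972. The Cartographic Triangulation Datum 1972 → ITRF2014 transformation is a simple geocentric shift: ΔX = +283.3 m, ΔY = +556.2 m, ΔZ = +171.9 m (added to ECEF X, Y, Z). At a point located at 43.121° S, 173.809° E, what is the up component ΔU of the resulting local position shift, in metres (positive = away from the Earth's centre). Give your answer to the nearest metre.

The local up (radial) axis is (cos φ cos λ, cos φ sin λ, sin φ), giving ΔU = -205.578 + 43.782 − 117.501 = -279.30 m.

ΔU = -279 m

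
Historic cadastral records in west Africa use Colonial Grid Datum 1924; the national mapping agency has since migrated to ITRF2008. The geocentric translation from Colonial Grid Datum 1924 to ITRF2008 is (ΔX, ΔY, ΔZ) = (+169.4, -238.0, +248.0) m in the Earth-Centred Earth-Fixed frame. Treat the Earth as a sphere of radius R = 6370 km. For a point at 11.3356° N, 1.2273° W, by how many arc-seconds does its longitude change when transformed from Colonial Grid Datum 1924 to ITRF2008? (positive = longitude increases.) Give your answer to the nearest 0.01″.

Δλ = -7.74″

sin φ = 0.196555, cos φ = 0.980493, sin λ = -0.021419, cos λ = 0.999771.
East component: ΔE = −sin λ·ΔX + cos λ·ΔY = −(-0.021419)(169.4) + (0.999771)(-238.0) = -234.32 m.
1° of latitude spans πR/180 = 111177 m; at latitude φ, 1° of longitude spans that × cos φ = 109008.7 m, so Δλ = -234.32 / 109008.7 × 3600 = -7.738″.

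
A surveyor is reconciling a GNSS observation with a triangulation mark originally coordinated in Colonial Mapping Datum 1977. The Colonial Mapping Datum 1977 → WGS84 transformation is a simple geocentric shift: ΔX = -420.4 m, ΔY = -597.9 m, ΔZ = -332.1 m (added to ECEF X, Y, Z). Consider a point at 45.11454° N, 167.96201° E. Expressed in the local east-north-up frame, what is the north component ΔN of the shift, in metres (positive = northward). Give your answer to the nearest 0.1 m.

ΔN = -437.3 m

The local north axis is (−sin φ cos λ, −sin φ sin λ, cos φ), giving ΔN = -291.311 + 88.351 − 234.360 = -437.32 m.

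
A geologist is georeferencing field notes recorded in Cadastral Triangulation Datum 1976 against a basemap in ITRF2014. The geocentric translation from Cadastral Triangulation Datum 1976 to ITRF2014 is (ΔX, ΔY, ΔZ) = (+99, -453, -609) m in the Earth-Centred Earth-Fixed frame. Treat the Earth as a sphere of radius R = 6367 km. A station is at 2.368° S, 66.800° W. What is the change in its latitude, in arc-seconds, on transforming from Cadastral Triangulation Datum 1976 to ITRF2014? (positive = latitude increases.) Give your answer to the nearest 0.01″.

Δφ = -19.10″

sin φ = -0.041318, cos φ = 0.999146, sin λ = -0.919135, cos λ = 0.393942.
North component: ΔN = −sin φ cos λ·ΔX − sin φ sin λ·ΔY + cos φ·ΔZ = −(-0.041318)(0.393942)(99) − (-0.041318)(-0.919135)(-453) + (0.999146)(-609) = -589.67 m.
1° of latitude spans πR/180 = 111125 m, so Δφ = -589.67 / 111125 × 3600 = -19.103″.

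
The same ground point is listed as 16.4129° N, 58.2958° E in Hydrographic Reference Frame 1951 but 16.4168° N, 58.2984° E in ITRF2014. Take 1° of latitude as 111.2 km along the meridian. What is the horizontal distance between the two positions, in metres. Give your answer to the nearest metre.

515 m

Δφ = 16.4168° − 16.4129° = +0.0039°; Δλ = 58.2984° − 58.2958° = +0.0026°.
ΔN = Δφ × 111200 = 433.7 m; ΔE = Δλ × 111200 × cos(16.4129°) = +0.0026 × 111200 × 0.959250 = 277.3 m.
Distance = √(ΔE² + ΔN²) = √(277.3² + 433.7²) = 514.8 m.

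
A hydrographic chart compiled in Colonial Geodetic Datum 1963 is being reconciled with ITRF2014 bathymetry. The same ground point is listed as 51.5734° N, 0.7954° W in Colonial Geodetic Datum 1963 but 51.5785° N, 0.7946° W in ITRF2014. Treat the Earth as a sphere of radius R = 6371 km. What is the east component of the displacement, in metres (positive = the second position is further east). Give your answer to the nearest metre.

ΔE = 55 m

Δφ = 51.5785° − 51.5734° = +0.0051°; Δλ = -0.7946° − -0.7954° = +0.0008°.
1° along a meridian = πR/180 = 111195 m.
ΔN = Δφ × 111195 = 567.1 m; ΔE = Δλ × 111195 × cos(51.5734°) = +0.0008 × 111195 × 0.621512 = 55.3 m.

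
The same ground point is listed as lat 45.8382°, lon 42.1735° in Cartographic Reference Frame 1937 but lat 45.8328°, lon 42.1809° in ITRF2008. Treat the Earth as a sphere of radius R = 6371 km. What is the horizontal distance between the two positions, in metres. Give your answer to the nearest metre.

830 m

Δφ = 45.8328° − 45.8382° = -0.0054°; Δλ = 42.1809° − 42.1735° = +0.0074°.
1° along a meridian = πR/180 = 111195 m.
ΔN = Δφ × 111195 = -600.5 m; ΔE = Δλ × 111195 × cos(45.8382°) = +0.0074 × 111195 × 0.696687 = 573.3 m.
Distance = √(ΔE² + ΔN²) = √(573.3² + (-600.5)²) = 830.2 m.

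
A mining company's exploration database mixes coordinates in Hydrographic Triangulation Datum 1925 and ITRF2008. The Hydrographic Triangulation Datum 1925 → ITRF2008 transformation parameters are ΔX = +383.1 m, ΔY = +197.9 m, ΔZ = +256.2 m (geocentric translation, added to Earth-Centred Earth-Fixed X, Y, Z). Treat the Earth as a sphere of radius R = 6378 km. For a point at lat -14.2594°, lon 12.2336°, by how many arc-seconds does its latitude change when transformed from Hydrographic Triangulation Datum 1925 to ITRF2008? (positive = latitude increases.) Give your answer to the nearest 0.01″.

Δφ = 11.35″

sin φ = -0.246312, cos φ = 0.969191, sin λ = 0.211898, cos λ = 0.977292.
North component: ΔN = −sin φ cos λ·ΔX − sin φ sin λ·ΔY + cos φ·ΔZ = −(-0.246312)(0.977292)(383.1) − (-0.246312)(0.211898)(197.9) + (0.969191)(256.2) = 350.86 m.
1° of latitude spans πR/180 = 111317 m, so Δφ = 350.86 / 111317 × 3600 = 11.347″.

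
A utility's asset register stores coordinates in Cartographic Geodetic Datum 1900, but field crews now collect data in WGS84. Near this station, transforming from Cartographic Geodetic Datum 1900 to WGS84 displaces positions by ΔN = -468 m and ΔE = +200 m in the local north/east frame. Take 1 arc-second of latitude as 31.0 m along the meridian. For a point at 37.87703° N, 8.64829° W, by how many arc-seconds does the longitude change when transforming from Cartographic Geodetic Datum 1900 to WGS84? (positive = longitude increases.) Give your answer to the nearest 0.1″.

Δλ = 8.2″

At latitude 37.87703°, cos φ = 0.789330.
1″ of longitude at this latitude = 31.00 × cos φ = 24.4692 m, so Δλ = 200.0 / 24.4692 = 8.174″.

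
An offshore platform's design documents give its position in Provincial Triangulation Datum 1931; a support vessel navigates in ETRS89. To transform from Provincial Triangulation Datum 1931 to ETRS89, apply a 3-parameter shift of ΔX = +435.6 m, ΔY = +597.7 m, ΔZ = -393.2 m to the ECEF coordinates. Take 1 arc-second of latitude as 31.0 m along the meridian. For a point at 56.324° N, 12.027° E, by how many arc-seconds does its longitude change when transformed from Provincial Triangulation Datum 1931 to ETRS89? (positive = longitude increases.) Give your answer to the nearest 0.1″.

sin φ = 0.832186, cos φ = 0.554496, sin λ = 0.208373, cos λ = 0.978050.
East component: ΔE = −sin λ·ΔX + cos λ·ΔY = −(0.208373)(435.6) + (0.978050)(597.7) = 493.81 m.
1° of latitude spans 3600 × 31.00 = 111600 m; at latitude φ, 1° of longitude spans that × cos φ = 61881.7 m, so Δλ = 493.81 / 61881.7 × 3600 = 28.728″.

Δλ = 28.7″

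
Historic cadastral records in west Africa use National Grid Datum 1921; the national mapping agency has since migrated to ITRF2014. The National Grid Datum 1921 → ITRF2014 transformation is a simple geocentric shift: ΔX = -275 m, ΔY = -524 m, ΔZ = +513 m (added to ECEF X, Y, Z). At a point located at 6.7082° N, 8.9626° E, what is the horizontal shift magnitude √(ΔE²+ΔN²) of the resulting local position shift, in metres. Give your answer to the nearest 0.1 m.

At φ = 6.7082°, λ = 8.9626°: sin φ = 0.116813, cos φ = 0.993154, sin λ = 0.155790, cos λ = 0.987790.
ΔE = −sin λ·ΔX + cos λ·ΔY = −(0.155790)·(-275) + (0.987790)·(-524) = -474.76 m.
ΔN = −sin φ cos λ·ΔX − sin φ sin λ·ΔY + cos φ·ΔZ = −(0.116813)(0.987790)(-275) − (0.116813)(0.155790)(-524) + (0.993154)(513) = 550.76 m.
Horizontal magnitude = √(ΔE² + ΔN²) = √((-474.76)² + 550.76²) = 727.14 m.

727.1 m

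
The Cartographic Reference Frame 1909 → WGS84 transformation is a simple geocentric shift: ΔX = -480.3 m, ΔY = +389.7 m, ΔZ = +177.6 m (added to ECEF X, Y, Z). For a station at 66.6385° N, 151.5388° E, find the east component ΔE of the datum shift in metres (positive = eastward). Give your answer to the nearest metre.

The local east axis at (φ, λ) is (−sin λ, cos λ, 0), so ΔE = −sin(151.5388°)·(-480.3) + cos(151.5388°)·389.7 = -113.71 m.

ΔE = -114 m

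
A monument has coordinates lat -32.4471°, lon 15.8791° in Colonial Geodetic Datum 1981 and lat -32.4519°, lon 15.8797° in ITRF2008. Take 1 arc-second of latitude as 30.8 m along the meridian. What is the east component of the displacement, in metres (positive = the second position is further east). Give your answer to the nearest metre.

ΔE = 56 m

Δφ = -32.4519° − -32.4471° = -0.0048°; Δλ = 15.8797° − 15.8791° = +0.0006°.
1° of latitude = 3600 × 30.80 = 110880 m.
ΔN = Δφ × 110880 = -532.2 m; ΔE = Δλ × 110880 × cos(-32.4471°) = +0.0006 × 110880 × 0.843887 = 56.1 m.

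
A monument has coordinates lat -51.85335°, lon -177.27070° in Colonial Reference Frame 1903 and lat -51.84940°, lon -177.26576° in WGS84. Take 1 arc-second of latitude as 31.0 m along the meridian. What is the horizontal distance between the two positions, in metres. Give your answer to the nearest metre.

557 m

Δφ = -51.84940° − -51.85335° = +0.00395°; Δλ = -177.26576° − -177.27070° = +0.00494°.
1° of latitude = 3600 × 31.00 = 111600 m.
ΔN = Δφ × 111600 = 440.8 m; ΔE = Δλ × 111600 × cos(-51.85335°) = +0.00494 × 111600 × 0.617676 = 340.5 m.
Distance = √(ΔE² + ΔN²) = √(340.5² + 440.8²) = 557.0 m.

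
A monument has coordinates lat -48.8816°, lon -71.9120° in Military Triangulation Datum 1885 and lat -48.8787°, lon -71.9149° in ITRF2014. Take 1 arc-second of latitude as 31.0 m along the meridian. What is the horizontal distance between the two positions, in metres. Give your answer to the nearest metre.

Δφ = -48.8787° − -48.8816° = +0.0029°; Δλ = -71.9149° − -71.9120° = -0.0029°.
1° of latitude = 3600 × 31.00 = 111600 m.
ΔN = Δφ × 111600 = 323.6 m; ΔE = Δλ × 111600 × cos(-48.8816°) = -0.0029 × 111600 × 0.657617 = -212.8 m.
Distance = √(ΔE² + ΔN²) = √((-212.8)² + 323.6²) = 387.3 m.

387 m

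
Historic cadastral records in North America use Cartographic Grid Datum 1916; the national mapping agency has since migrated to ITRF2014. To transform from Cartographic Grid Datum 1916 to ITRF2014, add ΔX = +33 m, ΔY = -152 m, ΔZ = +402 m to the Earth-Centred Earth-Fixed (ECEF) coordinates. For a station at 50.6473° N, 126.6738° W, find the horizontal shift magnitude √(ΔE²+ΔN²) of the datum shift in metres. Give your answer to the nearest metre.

At φ = 50.6473°, λ = -126.6738°: sin φ = 0.773257, cos φ = 0.634092, sin λ = -0.802049, cos λ = -0.597258.
ΔE = −sin λ·ΔX + cos λ·ΔY = −(-0.802049)·(33) + (-0.597258)·(-152) = 117.25 m.
ΔN = −sin φ cos λ·ΔX − sin φ sin λ·ΔY + cos φ·ΔZ = −(0.773257)(-0.597258)(33) − (0.773257)(-0.802049)(-152) + (0.634092)(402) = 175.88 m.
Horizontal magnitude = √(ΔE² + ΔN²) = √(117.25² + 175.88²) = 211.38 m.

211 m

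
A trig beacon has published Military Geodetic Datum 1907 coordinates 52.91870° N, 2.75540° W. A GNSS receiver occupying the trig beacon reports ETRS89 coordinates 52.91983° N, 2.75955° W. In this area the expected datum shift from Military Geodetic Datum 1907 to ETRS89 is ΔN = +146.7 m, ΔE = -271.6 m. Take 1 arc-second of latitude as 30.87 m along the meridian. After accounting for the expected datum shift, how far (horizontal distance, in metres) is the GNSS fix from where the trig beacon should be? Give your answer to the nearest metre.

22 m

Observed coordinate differences: Δφ = +0.00113°, Δλ = -0.00415°.
Converting to metres (1° lat = 111132 m, cos φ = 0.602948): observed ΔN = 125.6 m, observed ΔE = -278.1 m.
Subtracting the expected shift leaves a residual of 125.6 − (146.7) = -21.1 m north and -278.1 − (-271.6) = -6.5 m east.
Residual distance = √((-21.1)² + (-6.5)²) = 22.1 m.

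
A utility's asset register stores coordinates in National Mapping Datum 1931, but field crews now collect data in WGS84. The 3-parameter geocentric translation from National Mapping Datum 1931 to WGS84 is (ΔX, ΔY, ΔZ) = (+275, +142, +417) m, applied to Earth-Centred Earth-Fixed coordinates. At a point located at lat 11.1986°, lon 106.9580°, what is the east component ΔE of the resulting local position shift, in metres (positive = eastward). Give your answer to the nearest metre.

The local east axis at (φ, λ) is (−sin λ, cos λ, 0), so ΔE = −sin(106.9580°)·275 + cos(106.9580°)·142 = -304.46 m.

ΔE = -304 m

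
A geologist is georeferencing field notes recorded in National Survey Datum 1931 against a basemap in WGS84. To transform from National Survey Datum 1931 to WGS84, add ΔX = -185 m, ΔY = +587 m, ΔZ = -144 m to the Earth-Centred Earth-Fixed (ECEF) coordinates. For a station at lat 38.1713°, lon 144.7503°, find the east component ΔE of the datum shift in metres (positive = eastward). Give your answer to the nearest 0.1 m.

At φ = 38.1713°, λ = 144.7503°: sin φ = 0.618015, cos φ = 0.786167, sin λ = 0.577141, cos λ = -0.816645.
ΔE = −sin λ·ΔX + cos λ·ΔY = −(0.577141)·(-185) + (-0.816645)·(587) = -372.60 m.

ΔE = -372.6 m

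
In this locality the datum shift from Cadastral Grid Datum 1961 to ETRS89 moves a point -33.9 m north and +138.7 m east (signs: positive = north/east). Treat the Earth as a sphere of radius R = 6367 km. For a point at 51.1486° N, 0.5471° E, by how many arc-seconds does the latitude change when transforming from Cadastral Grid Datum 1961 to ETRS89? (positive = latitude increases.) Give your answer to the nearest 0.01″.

Δφ = -1.10″

On a sphere of radius R, 1 rad of latitude = R, so Δφ = ΔN / R = -33.9 / 6367000 = -5.3243e-06 rad = -1.098″.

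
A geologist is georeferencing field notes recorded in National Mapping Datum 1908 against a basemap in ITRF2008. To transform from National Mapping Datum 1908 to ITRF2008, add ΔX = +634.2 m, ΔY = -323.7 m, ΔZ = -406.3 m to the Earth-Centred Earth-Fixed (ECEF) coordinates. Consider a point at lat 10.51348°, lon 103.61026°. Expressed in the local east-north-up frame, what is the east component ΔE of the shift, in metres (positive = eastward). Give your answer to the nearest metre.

The local east axis at (φ, λ) is (−sin λ, cos λ, 0), so ΔE = −sin(103.61026°)·634.2 + cos(103.61026°)·(-323.7) = -540.22 m.

ΔE = -540 m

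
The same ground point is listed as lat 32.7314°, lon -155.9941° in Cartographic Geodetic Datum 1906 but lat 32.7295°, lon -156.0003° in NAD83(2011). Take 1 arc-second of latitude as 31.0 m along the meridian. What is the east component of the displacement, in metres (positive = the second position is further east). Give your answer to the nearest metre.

ΔE = -582 m

Δφ = 32.7295° − 32.7314° = -0.0019°; Δλ = -156.0003° − -155.9941° = -0.0062°.
1° of latitude = 3600 × 31.00 = 111600 m.
ΔN = Δφ × 111600 = -212.0 m; ΔE = Δλ × 111600 × cos(32.7314°) = -0.0062 × 111600 × 0.841215 = -582.1 m.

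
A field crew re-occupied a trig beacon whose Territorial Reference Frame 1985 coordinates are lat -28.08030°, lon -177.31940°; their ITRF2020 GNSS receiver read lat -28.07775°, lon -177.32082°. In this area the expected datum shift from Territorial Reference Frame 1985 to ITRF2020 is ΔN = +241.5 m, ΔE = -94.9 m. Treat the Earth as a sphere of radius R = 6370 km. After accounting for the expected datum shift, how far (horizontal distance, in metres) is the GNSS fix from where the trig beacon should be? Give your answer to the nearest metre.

61 m

Observed coordinate differences: Δφ = +0.00255°, Δλ = -0.00142°.
Converting to metres (1° lat = 111177 m, cos φ = 0.882289): observed ΔN = 283.5 m, observed ΔE = -139.3 m.
Subtracting the expected shift leaves a residual of 283.5 − (241.5) = 42.0 m north and -139.3 − (-94.9) = -44.4 m east.
Residual distance = √(42.0² + (-44.4)²) = 61.1 m.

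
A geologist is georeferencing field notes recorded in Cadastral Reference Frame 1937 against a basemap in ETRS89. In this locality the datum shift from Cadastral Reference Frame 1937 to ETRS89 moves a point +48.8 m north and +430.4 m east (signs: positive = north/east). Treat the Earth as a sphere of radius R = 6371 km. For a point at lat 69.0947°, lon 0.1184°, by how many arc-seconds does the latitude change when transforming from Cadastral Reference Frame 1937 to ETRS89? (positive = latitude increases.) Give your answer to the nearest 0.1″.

On a sphere of radius R, 1 rad of latitude = R, so Δφ = ΔN / R = 48.8 / 6371000 = 7.6597e-06 rad = 1.580″.

Δφ = 1.6″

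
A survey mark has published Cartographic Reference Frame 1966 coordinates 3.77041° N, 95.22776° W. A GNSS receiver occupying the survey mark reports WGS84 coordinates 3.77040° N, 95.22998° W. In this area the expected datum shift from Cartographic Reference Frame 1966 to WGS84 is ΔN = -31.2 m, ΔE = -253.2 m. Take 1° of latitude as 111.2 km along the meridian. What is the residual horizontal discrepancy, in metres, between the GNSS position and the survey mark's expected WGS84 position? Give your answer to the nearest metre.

Observed coordinate differences: Δφ = -0.00001°, Δλ = -0.00222°.
Converting to metres (1° lat = 111200 m, cos φ = 0.997836): observed ΔN = -1.1 m, observed ΔE = -246.3 m.
Subtracting the expected shift leaves a residual of -1.1 − (-31.2) = 30.1 m north and -246.3 − (-253.2) = 6.9 m east.
Residual distance = √(30.1² + 6.9²) = 30.9 m.

31 m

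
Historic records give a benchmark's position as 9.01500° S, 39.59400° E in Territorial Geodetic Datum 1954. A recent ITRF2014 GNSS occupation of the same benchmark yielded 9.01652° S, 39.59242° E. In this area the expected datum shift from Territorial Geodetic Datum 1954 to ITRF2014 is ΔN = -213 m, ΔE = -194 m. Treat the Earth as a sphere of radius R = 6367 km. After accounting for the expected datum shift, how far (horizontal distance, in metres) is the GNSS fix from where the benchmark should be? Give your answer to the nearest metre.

Observed coordinate differences: Δφ = -0.00152°, Δλ = -0.00158°.
Converting to metres (1° lat = 111125 m, cos φ = 0.987647): observed ΔN = -168.9 m, observed ΔE = -173.4 m.
Subtracting the expected shift leaves a residual of -168.9 − (-213) = 44.1 m north and -173.4 − (-194) = 20.6 m east.
Residual distance = √(44.1² + 20.6²) = 48.7 m.

49 m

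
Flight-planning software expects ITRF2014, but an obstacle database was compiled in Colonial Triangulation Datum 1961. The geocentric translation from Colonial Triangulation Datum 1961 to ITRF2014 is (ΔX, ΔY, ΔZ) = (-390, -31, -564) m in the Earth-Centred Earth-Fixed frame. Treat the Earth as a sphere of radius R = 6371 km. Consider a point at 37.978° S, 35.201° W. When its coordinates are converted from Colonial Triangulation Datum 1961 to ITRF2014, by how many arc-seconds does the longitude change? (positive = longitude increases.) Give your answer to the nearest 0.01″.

Δλ = -10.27″

sin φ = -0.615359, cos φ = 0.788247, sin λ = -0.576447, cos λ = 0.817135.
East component: ΔE = −sin λ·ΔX + cos λ·ΔY = −(-0.576447)(-390) + (0.817135)(-31) = -250.15 m.
1° of latitude spans πR/180 = 111195 m; at latitude φ, 1° of longitude spans that × cos φ = 87649.1 m, so Δλ = -250.15 / 87649.1 × 3600 = -10.274″.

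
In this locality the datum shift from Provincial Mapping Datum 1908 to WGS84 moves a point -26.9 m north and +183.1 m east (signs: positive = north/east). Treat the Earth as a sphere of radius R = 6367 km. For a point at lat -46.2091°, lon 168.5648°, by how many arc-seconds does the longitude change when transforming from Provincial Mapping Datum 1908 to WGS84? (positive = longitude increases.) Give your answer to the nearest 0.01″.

At latitude -46.2091°, cos φ = 0.692029.
One radian of longitude at latitude φ spans R cos φ, so Δλ = ΔE / (R cos φ) = 183.1 / (6367000 × 0.692029) = 4.1556e-05 rad = 8.571″.

Δλ = 8.57″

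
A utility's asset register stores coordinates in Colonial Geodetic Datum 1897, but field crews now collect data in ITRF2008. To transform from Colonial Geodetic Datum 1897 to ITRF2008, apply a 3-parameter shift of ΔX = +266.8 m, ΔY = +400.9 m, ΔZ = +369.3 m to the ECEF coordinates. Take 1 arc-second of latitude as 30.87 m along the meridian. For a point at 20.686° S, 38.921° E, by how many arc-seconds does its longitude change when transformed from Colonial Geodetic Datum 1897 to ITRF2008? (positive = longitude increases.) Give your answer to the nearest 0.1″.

sin φ = -0.353246, cos φ = 0.935530, sin λ = 0.628248, cos λ = 0.778013.
East component: ΔE = −sin λ·ΔX + cos λ·ΔY = −(0.628248)(266.8) + (0.778013)(400.9) = 144.29 m.
1° of latitude spans 3600 × 30.87 = 111132 m; at latitude φ, 1° of longitude spans that × cos φ = 103967.4 m, so Δλ = 144.29 / 103967.4 × 3600 = 4.996″.

Δλ = 5.0″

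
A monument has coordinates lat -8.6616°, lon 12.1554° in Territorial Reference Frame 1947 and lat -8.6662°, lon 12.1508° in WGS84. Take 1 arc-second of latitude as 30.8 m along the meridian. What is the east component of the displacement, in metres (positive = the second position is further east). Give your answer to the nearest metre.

Δφ = -8.6662° − -8.6616° = -0.0046°; Δλ = 12.1508° − 12.1554° = -0.0046°.
1° of latitude = 3600 × 30.80 = 110880 m.
ΔN = Δφ × 110880 = -510.0 m; ΔE = Δλ × 110880 × cos(-8.6616°) = -0.0046 × 110880 × 0.988595 = -504.2 m.

ΔE = -504 m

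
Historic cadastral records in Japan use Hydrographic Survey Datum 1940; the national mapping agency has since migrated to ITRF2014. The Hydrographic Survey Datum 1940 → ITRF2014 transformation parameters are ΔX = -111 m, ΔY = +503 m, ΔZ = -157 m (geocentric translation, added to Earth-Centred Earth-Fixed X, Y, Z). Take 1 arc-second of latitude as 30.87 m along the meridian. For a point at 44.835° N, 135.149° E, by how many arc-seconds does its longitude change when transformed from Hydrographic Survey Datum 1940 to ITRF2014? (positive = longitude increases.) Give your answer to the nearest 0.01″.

sin φ = 0.705068, cos φ = 0.709140, sin λ = 0.705266, cos λ = -0.708943.
East component: ΔE = −sin λ·ΔX + cos λ·ΔY = −(0.705266)(-111) + (-0.708943)(503) = -278.31 m.
1° of latitude spans 3600 × 30.87 = 111132 m; at latitude φ, 1° of longitude spans that × cos φ = 78808.2 m, so Δλ = -278.31 / 78808.2 × 3600 = -12.714″.

Δλ = -12.71″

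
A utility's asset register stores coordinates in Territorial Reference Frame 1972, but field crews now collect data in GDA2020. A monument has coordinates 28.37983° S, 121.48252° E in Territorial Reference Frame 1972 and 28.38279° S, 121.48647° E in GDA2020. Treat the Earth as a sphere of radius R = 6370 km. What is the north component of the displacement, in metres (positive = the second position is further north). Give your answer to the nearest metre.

ΔN = -329 m

Δφ = -28.38279° − -28.37983° = -0.00296°; Δλ = 121.48647° − 121.48252° = +0.00395°.
1° along a meridian = πR/180 = 111177 m.
ΔN = Δφ × 111177 = -329.1 m; ΔE = Δλ × 111177 × cos(-28.37983°) = +0.00395 × 111177 × 0.879816 = 386.4 m.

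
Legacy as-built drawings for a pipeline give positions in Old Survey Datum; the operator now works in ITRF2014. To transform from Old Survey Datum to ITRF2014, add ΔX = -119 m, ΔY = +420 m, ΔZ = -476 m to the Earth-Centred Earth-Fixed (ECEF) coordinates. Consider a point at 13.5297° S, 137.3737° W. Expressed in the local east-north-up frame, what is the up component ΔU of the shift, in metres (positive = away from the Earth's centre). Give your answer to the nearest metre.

ΔU = -80 m

The local up (radial) axis is (cos φ cos λ, cos φ sin λ, sin φ), giving ΔU = 85.129 − 276.537 + 111.360 = -80.05 m.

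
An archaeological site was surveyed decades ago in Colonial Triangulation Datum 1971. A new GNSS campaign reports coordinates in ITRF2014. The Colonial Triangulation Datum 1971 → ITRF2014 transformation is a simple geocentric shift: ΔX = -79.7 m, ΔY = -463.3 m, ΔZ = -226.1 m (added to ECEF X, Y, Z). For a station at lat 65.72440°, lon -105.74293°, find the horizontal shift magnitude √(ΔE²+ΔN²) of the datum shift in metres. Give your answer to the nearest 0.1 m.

521.5 m

At φ = 65.72440°, λ = -105.74293°: sin φ = 0.911578, cos φ = 0.411126, sin λ = -0.962489, cos λ = -0.271322.
ΔE = −sin λ·ΔX + cos λ·ΔY = −(-0.962489)·(-79.7) + (-0.271322)·(-463.3) = 48.99 m.
ΔN = −sin φ cos λ·ΔX − sin φ sin λ·ΔY + cos φ·ΔZ = −(0.911578)(-0.271322)(-79.7) − (0.911578)(-0.962489)(-463.3) + (0.411126)(-226.1) = -519.16 m.
Horizontal magnitude = √(ΔE² + ΔN²) = √(48.99² + (-519.16)²) = 521.47 m.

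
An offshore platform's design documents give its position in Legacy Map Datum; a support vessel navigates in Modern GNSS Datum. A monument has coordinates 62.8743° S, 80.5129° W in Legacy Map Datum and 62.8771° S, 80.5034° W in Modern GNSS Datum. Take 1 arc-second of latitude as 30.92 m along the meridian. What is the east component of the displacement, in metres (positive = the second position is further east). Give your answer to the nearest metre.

Δφ = -62.8771° − -62.8743° = -0.0028°; Δλ = -80.5034° − -80.5129° = +0.0095°.
1° of latitude = 3600 × 30.92 = 111312 m.
ΔN = Δφ × 111312 = -311.7 m; ΔE = Δλ × 111312 × cos(-62.8743°) = +0.0095 × 111312 × 0.455944 = 482.1 m.

ΔE = 482 m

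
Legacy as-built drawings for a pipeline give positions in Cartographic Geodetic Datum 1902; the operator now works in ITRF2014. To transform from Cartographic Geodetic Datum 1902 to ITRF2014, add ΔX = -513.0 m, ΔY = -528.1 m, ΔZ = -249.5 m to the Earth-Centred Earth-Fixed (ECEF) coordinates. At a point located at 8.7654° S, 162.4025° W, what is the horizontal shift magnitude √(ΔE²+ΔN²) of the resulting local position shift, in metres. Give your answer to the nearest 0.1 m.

The local east axis at (φ, λ) is (−sin λ, cos λ, 0), so ΔE = −sin(-162.4025°)·(-513.0) + cos(-162.4025°)·(-528.1) = 348.29 m.
The local north axis is (−sin φ cos λ, −sin φ sin λ, cos φ), giving ΔN = 74.517 + 24.330 − 246.586 = -147.74 m.
Horizontal magnitude = √(ΔE² + ΔN²) = √(348.29² + (-147.74)²) = 378.33 m.

378.3 m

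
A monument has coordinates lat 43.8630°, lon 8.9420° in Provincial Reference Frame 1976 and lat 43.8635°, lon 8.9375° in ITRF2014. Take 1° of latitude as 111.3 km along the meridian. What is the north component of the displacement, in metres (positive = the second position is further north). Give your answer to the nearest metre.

Δφ = 43.8635° − 43.8630° = +0.0005°; Δλ = 8.9375° − 8.9420° = -0.0045°.
ΔN = Δφ × 111300 = 55.7 m; ΔE = Δλ × 111300 × cos(43.8630°) = -0.0045 × 111300 × 0.720999 = -361.1 m.

ΔN = 56 m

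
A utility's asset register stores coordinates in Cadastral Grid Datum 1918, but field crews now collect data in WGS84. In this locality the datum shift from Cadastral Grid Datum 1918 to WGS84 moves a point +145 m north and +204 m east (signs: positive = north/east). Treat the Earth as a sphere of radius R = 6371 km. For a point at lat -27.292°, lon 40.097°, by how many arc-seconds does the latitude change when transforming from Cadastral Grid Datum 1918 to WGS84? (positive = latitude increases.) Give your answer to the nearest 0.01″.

On a sphere of radius R, 1 rad of latitude = R, so Δφ = ΔN / R = 145.0 / 6371000 = 2.2759e-05 rad = 4.694″.

Δφ = 4.69″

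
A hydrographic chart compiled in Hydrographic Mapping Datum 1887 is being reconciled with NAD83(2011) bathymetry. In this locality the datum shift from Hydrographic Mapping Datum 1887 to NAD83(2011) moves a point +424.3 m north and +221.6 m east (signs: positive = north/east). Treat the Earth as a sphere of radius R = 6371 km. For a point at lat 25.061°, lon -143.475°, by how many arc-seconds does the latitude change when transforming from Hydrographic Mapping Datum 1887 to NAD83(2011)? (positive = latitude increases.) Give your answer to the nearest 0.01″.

On a sphere of radius R, 1 rad of latitude = R, so Δφ = ΔN / R = 424.3 / 6371000 = 6.6599e-05 rad = 13.737″.

Δφ = 13.74″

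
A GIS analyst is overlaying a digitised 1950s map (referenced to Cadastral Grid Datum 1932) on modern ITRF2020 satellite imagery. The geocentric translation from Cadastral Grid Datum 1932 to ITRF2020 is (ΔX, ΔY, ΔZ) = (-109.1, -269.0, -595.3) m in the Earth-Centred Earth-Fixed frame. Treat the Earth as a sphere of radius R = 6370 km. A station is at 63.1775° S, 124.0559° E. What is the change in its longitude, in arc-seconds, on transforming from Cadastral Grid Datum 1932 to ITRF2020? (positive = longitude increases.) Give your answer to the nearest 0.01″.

Δλ = 17.30″

sin φ = -0.892409, cos φ = 0.451228, sin λ = 0.828492, cos λ = -0.560001.
East component: ΔE = −sin λ·ΔX + cos λ·ΔY = −(0.828492)(-109.1) + (-0.560001)(-269.0) = 241.03 m.
1° of latitude spans πR/180 = 111177 m; at latitude φ, 1° of longitude spans that × cos φ = 50166.4 m, so Δλ = 241.03 / 50166.4 × 3600 = 17.297″.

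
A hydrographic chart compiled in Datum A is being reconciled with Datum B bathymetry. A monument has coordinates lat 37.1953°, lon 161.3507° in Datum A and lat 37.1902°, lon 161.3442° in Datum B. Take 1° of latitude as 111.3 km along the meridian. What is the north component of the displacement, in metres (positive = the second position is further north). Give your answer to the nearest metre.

Δφ = 37.1902° − 37.1953° = -0.0051°; Δλ = 161.3442° − 161.3507° = -0.0065°.
ΔN = Δφ × 111300 = -567.6 m; ΔE = Δλ × 111300 × cos(37.1953°) = -0.0065 × 111300 × 0.796580 = -576.3 m.

ΔN = -568 m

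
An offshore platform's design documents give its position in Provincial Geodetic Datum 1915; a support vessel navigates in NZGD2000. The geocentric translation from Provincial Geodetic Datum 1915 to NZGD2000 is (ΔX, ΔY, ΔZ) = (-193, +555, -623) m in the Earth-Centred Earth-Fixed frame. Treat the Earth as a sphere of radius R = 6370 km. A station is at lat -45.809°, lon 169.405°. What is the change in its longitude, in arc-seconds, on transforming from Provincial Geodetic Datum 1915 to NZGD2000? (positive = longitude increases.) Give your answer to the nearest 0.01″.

sin φ = -0.717020, cos φ = 0.697052, sin λ = 0.183866, cos λ = -0.982951.
East component: ΔE = −sin λ·ΔX + cos λ·ΔY = −(0.183866)(-193) + (-0.982951)(555) = -510.05 m.
1° of latitude spans πR/180 = 111177 m; at latitude φ, 1° of longitude spans that × cos φ = 77496.5 m, so Δλ = -510.05 / 77496.5 × 3600 = -23.694″.

Δλ = -23.69″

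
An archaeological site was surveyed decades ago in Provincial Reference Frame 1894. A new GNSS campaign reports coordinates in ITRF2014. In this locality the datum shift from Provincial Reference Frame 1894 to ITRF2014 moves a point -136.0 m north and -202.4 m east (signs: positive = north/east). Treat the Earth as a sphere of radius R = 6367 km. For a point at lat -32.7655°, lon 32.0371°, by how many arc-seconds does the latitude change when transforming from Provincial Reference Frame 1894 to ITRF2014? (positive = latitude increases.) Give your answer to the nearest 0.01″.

Δφ = -4.41″

On a sphere of radius R, 1 rad of latitude = R, so Δφ = ΔN / R = -136.0 / 6367000 = -2.1360e-05 rad = -4.406″.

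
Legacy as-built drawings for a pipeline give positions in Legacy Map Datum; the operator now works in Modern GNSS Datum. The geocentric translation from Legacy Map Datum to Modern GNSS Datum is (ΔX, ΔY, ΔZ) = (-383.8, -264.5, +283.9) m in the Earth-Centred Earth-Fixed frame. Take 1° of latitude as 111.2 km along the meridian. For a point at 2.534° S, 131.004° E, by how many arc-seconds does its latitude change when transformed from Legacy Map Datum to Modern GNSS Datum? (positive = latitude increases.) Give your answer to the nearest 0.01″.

sin φ = -0.044212, cos φ = 0.999022, sin λ = 0.754664, cos λ = -0.656112.
North component: ΔN = −sin φ cos λ·ΔX − sin φ sin λ·ΔY + cos φ·ΔZ = −(-0.044212)(-0.656112)(-383.8) − (-0.044212)(0.754664)(-264.5) + (0.999022)(283.9) = 285.93 m.
1° of latitude spans 111200 m, so Δφ = 285.93 / 111200 × 3600 = 9.257″.

Δφ = 9.26″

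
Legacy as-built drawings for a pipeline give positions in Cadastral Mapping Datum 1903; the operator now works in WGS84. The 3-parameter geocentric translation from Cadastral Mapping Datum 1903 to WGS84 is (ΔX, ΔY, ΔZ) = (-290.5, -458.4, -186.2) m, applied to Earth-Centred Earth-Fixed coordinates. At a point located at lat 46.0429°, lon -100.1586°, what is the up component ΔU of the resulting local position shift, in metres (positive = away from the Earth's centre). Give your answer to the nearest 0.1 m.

ΔU = 214.7 m

The local up (radial) axis is (cos φ cos λ, cos φ sin λ, sin φ), giving ΔU = 35.564 + 313.196 − 134.038 = 214.72 m.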